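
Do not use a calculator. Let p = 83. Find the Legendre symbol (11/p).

Reciprocity: 11 ≡ 3 and 83 ≡ 3 (mod 4), so (11/83) = −(83/11).
Reduce top mod 11: now compute (6/11).
Pull out 2: since 11 ≡ 3 (mod 8), (2/11) = -1.
Reciprocity: 3 ≡ 3 and 11 ≡ 3 (mod 4), so (3/11) = −(11/3).
Reduce top mod 3: now compute (2/3).
Pull out 2: since 3 ≡ 3 (mod 8), (2/3) = -1.
Reached (1/3) = 1. Collecting the sign flips along the way, the symbol is +1.

1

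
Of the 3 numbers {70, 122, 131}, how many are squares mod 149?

(70/149) = -1 → non-residue.
(122/149) = -1 → non-residue.
(131/149) = -1 → non-residue.
Total quadratic residues among the 3: 0.

0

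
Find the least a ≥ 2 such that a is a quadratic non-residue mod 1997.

(2/1997) = −1, so 2 is the smallest positive non-residue mod 1997.

2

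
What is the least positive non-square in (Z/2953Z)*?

(2/2953) = +1, so 2 is a residue.
(3/2953) = +1, so 3 is a residue.
(4/2953) = +1, so 4 is a residue.
(5/2953) = −1, so 5 is the smallest positive non-residue mod 2953.

5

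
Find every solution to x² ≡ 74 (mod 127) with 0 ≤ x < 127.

Since 127 ≡ 3 (mod 4), a square root of 74 is 74^((127+1)/4) = 74^32 mod 127.
Repeated squaring: 74^2≡15, 74^4≡98, 74^8≡79, 74^16≡18, 74^32≡70 (mod 127).
74^32 = 74^(32) ≡ 70 (mod 127).
Check: 70² = 4900 ≡ 74 (mod 127). The two roots are 57 and 70.

57, 70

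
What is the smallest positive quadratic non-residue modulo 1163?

(2/1163) = −1, so 2 is the smallest positive non-residue mod 1163.

2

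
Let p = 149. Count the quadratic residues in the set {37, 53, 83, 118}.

(37/149) = +1 → QR.
(53/149) = +1 → QR.
(83/149) = -1 → non-residue.
(118/149) = +1 → QR.
Total quadratic residues among the 4: 3.

3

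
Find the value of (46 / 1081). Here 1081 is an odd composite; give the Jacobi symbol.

Pull out 2: since 1081 ≡ 1 (mod 8), (2/1081) = +1.
Reciprocity: 23 ≡ 3 and 1081 ≡ 1 (mod 4), so (23/1081) = +(1081/23).
Reduce top mod 23: now compute (0/23).
Top reduces to 0: gcd > 1, so the symbol is 0.

0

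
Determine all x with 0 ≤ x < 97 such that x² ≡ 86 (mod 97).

38, 59

97 ≡ 1 (mod 4), so we find a root by search.
Trying successive values, 38² = 1444 ≡ 86 (mod 97). The other root is 97 − 38 = 59.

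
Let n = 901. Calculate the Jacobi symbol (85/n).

Reciprocity: 85 ≡ 1 and 901 ≡ 1 (mod 4), so (85/901) = +(901/85).
Reduce top mod 85: now compute (51/85).
Reciprocity: 51 ≡ 3 and 85 ≡ 1 (mod 4), so (51/85) = +(85/51).
Reduce top mod 51: now compute (34/51).
Pull out 2: since 51 ≡ 3 (mod 8), (2/51) = -1.
Reciprocity: 17 ≡ 1 and 51 ≡ 3 (mod 4), so (17/51) = +(51/17).
Reduce top mod 17: now compute (0/17).
Top reduces to 0: gcd > 1, so the symbol is 0.

0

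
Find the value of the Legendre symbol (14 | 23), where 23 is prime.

Euler's criterion: (14/23) ≡ 14^11 (mod 23).
14^2 ≡ 12 (mod 23)
14^4 ≡ 6 (mod 23)
14^8 ≡ 13 (mod 23)
14^11 = 14^(8+2+1) ≡ 22 (mod 23).
Result is 22 ≡ −1, so (14/23) = −1.

-1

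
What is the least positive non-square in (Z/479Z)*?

13

(2/479) = +1, so 2 is a residue.
(3/479) = +1, so 3 is a residue.
(4/479) = +1, so 4 is a residue.
(5/479) = +1, so 5 is a residue.
(6/479) = +1, so 6 is a residue.
(7/479) = +1, so 7 is a residue.
(8/479) = +1, so 8 is a residue.
(9/479) = +1, so 9 is a residue.
(10/479) = +1, so 10 is a residue.
(11/479) = +1, so 11 is a residue.
(12/479) = +1, so 12 is a residue.
(13/479) = −1, so 13 is the smallest positive non-residue mod 479.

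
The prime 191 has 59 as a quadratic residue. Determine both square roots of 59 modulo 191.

21, 170

Since 191 ≡ 3 (mod 4), a square root of 59 is 59^((191+1)/4) = 59^48 mod 191.
Repeated squaring: 59^2≡43, 59^4≡130, 59^8≡92, 59^16≡60, 59^32≡162 (mod 191).
59^48 = 59^(32+16) ≡ 170 (mod 191).
Check: 170² = 28900 ≡ 59 (mod 191). The two roots are 21 and 170.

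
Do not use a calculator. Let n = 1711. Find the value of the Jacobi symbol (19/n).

Reciprocity: 19 ≡ 3 and 1711 ≡ 3 (mod 4), so (19/1711) = −(1711/19).
Reduce top mod 19: now compute (1/19).
Reached (1/19) = 1. Collecting the sign flips along the way, the symbol is -1.

-1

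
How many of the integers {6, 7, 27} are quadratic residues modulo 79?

0

(6/79) = -1 → non-residue.
(7/79) = -1 → non-residue.
(27/79) = -1 → non-residue.
Total quadratic residues among the 3: 0.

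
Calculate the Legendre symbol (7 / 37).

1

Reciprocity: 7 ≡ 3 and 37 ≡ 1 (mod 4), so (7/37) = +(37/7).
Reduce top mod 7: now compute (2/7).
Pull out 2: since 7 ≡ 7 (mod 8), (2/7) = +1.
Reached (1/7) = 1. Collecting the sign flips along the way, the symbol is +1.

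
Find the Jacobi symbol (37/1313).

-1

Reciprocity: 37 ≡ 1 and 1313 ≡ 1 (mod 4), so (37/1313) = +(1313/37).
Reduce top mod 37: now compute (18/37).
Pull out 2: since 37 ≡ 5 (mod 8), (2/37) = -1.
Reciprocity: 9 ≡ 1 and 37 ≡ 1 (mod 4), so (9/37) = +(37/9).
Reduce top mod 9: now compute (1/9).
Reached (1/9) = 1. Collecting the sign flips along the way, the symbol is -1.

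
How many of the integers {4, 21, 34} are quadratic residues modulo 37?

3

(4/37) = +1 → QR.
(21/37) = +1 → QR.
(34/37) = +1 → QR.
Total quadratic residues among the 3: 3.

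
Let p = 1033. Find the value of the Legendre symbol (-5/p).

First reduce: -5 ≡ 1028 (mod 1033).
Pull out 2^2: since 1033 ≡ 1 (mod 8), (2/1033) = +1, so (2/1033)^2 = +1.
Reciprocity: 257 ≡ 1 and 1033 ≡ 1 (mod 4), so (257/1033) = +(1033/257).
Reduce top mod 257: now compute (5/257).
Reciprocity: 5 ≡ 1 and 257 ≡ 1 (mod 4), so (5/257) = +(257/5).
Reduce top mod 5: now compute (2/5).
Pull out 2: since 5 ≡ 5 (mod 8), (2/5) = -1.
Reached (1/5) = 1. Collecting the sign flips along the way, the symbol is -1.

-1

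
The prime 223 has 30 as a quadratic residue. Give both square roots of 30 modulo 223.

Since 223 ≡ 3 (mod 4), a square root of 30 is 30^((223+1)/4) = 30^56 mod 223.
Repeated squaring: 30^2≡8, 30^4≡64, 30^8≡82, 30^16≡34, 30^32≡41 (mod 223).
30^56 = 30^(32+16+8) ≡ 132 (mod 223).
Check: 132² = 17424 ≡ 30 (mod 223). The two roots are 91 and 132.

91, 132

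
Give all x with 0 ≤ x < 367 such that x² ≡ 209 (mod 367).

Since 367 ≡ 3 (mod 4), a square root of 209 is 209^((367+1)/4) = 209^92 mod 367.
Repeated squaring: 209^2≡8, 209^4≡64, 209^8≡59, 209^16≡178, 209^32≡122, 209^64≡204 (mod 367).
209^92 = 209^(64+16+8+4) ≡ 343 (mod 367).
Check: 343² = 117649 ≡ 209 (mod 367). The two roots are 24 and 343.

24, 343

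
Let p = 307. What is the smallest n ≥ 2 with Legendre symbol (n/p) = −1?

2

(2/307) = −1, so 2 is the smallest positive non-residue mod 307.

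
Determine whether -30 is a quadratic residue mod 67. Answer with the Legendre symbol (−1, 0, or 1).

1

Euler's criterion: (-30/67) ≡ 37^33 (mod 67).
37^2 ≡ 29 (mod 67)
37^4 ≡ 37 (mod 67)
37^8 ≡ 29 (mod 67)
37^16 ≡ 37 (mod 67)
37^32 ≡ 29 (mod 67)
37^33 = 37^(32+1) ≡ 1 (mod 67).
Result is 1, so (-30/67) = 1.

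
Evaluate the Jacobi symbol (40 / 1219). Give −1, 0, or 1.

Pull out 2^3: since 1219 ≡ 3 (mod 8), (2/1219) = -1, so (2/1219)^3 = -1.
Reciprocity: 5 ≡ 1 and 1219 ≡ 3 (mod 4), so (5/1219) = +(1219/5).
Reduce top mod 5: now compute (4/5).
Pull out 2^2: since 5 ≡ 5 (mod 8), (2/5) = -1, so (2/5)^2 = +1.
Reached (1/5) = 1. Collecting the sign flips along the way, the symbol is -1.

-1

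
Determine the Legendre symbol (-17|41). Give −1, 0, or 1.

-1

First reduce: -17 ≡ 24 (mod 41).
Pull out 2^3: since 41 ≡ 1 (mod 8), (2/41) = +1, so (2/41)^3 = +1.
Reciprocity: 3 ≡ 3 and 41 ≡ 1 (mod 4), so (3/41) = +(41/3).
Reduce top mod 3: now compute (2/3).
Pull out 2: since 3 ≡ 3 (mod 8), (2/3) = -1.
Reached (1/3) = 1. Collecting the sign flips along the way, the symbol is -1.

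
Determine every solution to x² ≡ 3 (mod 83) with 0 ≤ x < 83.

13, 70

Since 83 ≡ 3 (mod 4), a square root of 3 is 3^((83+1)/4) = 3^21 mod 83.
Repeated squaring: 3^2≡9, 3^4≡81, 3^8≡4, 3^16≡16 (mod 83).
3^21 = 3^(16+4+1) ≡ 70 (mod 83).
Check: 70² = 4900 ≡ 3 (mod 83). The two roots are 13 and 70.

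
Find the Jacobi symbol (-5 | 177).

-1

First reduce: -5 ≡ 172 (mod 177).
Pull out 2^2: since 177 ≡ 1 (mod 8), (2/177) = +1, so (2/177)^2 = +1.
Reciprocity: 43 ≡ 3 and 177 ≡ 1 (mod 4), so (43/177) = +(177/43).
Reduce top mod 43: now compute (5/43).
Reciprocity: 5 ≡ 1 and 43 ≡ 3 (mod 4), so (5/43) = +(43/5).
Reduce top mod 5: now compute (3/5).
Reciprocity: 3 ≡ 3 and 5 ≡ 1 (mod 4), so (3/5) = +(5/3).
Reduce top mod 3: now compute (2/3).
Pull out 2: since 3 ≡ 3 (mod 8), (2/3) = -1.
Reached (1/3) = 1. Collecting the sign flips along the way, the symbol is -1.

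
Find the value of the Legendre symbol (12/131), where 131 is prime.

Euler's criterion: (12/131) ≡ 12^65 (mod 131).
12^2 ≡ 13 (mod 131)
12^4 ≡ 38 (mod 131)
12^8 ≡ 3 (mod 131)
12^16 ≡ 9 (mod 131)
12^32 ≡ 81 (mod 131)
12^64 ≡ 11 (mod 131)
12^65 = 12^(64+1) ≡ 1 (mod 131).
Result is 1, so (12/131) = 1.

1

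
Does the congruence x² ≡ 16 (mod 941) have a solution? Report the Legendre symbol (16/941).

Pull out 2^4: since 941 ≡ 5 (mod 8), (2/941) = -1, so (2/941)^4 = +1.
Reached (1/941) = 1. Collecting the sign flips along the way, the symbol is +1.

1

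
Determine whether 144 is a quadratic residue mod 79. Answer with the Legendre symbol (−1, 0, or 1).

First reduce: 144 ≡ 65 (mod 79).
Reciprocity: 65 ≡ 1 and 79 ≡ 3 (mod 4), so (65/79) = +(79/65).
Reduce top mod 65: now compute (14/65).
Pull out 2: since 65 ≡ 1 (mod 8), (2/65) = +1.
Reciprocity: 7 ≡ 3 and 65 ≡ 1 (mod 4), so (7/65) = +(65/7).
Reduce top mod 7: now compute (2/7).
Pull out 2: since 7 ≡ 7 (mod 8), (2/7) = +1.
Reached (1/7) = 1. Collecting the sign flips along the way, the symbol is +1.

1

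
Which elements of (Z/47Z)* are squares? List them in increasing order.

1,2,3,4,6,7,8,9,12,14,16,17,18,21,24,25,27,28,32,34,36,37,42

Square k = 1,…,23 (k and 47−k give the same square):
1²=1, 2²=4, 3²=9, 4²=16, 5²=25, 6²=36, 7²≡2, 8²≡17, 9²≡34, 10²≡6, 11²≡27, 12²≡3, 13²≡28, 14²≡8, 15²≡37, 16²≡21, 17²≡7, 18²≡42, 19²≡32, 20²≡24, 21²≡18, 22²≡14, 23²≡12 (mod 47).
So the quadratic residues mod 47 are {1, 2, 3, 4, 6, 7, 8, 9, 12, 14, 16, 17, 18, 21, 24, 25, 27, 28, 32, 34, 36, 37, 42}.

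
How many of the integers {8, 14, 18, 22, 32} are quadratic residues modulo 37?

0

(8/37) = -1 → non-residue.
(14/37) = -1 → non-residue.
(18/37) = -1 → non-residue.
(22/37) = -1 → non-residue.
(32/37) = -1 → non-residue.
Total quadratic residues among the 5: 0.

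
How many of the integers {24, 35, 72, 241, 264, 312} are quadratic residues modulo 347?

2

(24/347) = -1 → non-residue.
(35/347) = +1 → QR.
(72/347) = -1 → non-residue.
(241/347) = +1 → QR.
(264/347) = -1 → non-residue.
(312/347) = -1 → non-residue.
Total quadratic residues among the 6: 2.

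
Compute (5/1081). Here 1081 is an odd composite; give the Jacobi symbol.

1

Reciprocity: 5 ≡ 1 and 1081 ≡ 1 (mod 4), so (5/1081) = +(1081/5).
Reduce top mod 5: now compute (1/5).
Reached (1/5) = 1. Collecting the sign flips along the way, the symbol is +1.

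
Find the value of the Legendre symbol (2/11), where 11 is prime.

Pull out 2: since 11 ≡ 3 (mod 8), (2/11) = -1.
Reached (1/11) = 1. Collecting the sign flips along the way, the symbol is -1.

-1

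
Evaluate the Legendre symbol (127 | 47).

First reduce: 127 ≡ 33 (mod 47).
Reciprocity: 33 ≡ 1 and 47 ≡ 3 (mod 4), so (33/47) = +(47/33).
Reduce top mod 33: now compute (14/33).
Pull out 2: since 33 ≡ 1 (mod 8), (2/33) = +1.
Reciprocity: 7 ≡ 3 and 33 ≡ 1 (mod 4), so (7/33) = +(33/7).
Reduce top mod 7: now compute (5/7).
Reciprocity: 5 ≡ 1 and 7 ≡ 3 (mod 4), so (5/7) = +(7/5).
Reduce top mod 5: now compute (2/5).
Pull out 2: since 5 ≡ 5 (mod 8), (2/5) = -1.
Reached (1/5) = 1. Collecting the sign flips along the way, the symbol is -1.

-1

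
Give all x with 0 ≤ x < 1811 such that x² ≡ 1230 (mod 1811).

403, 1408

Since 1811 ≡ 3 (mod 4), a square root of 1230 is 1230^((1811+1)/4) = 1230^453 mod 1811.
Repeated squaring: 1230^2≡715, 1230^4≡523, 1230^8≡68, 1230^16≡1002, 1230^32≡710, 1230^64≡642, 1230^128≡1067, 1230^256≡1181 (mod 1811).
1230^453 = 1230^(256+128+64+4+1) ≡ 403 (mod 1811).
Check: 403² = 162409 ≡ 1230 (mod 1811). The two roots are 403 and 1408.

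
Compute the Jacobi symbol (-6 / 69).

0

First reduce: -6 ≡ 63 (mod 69).
Reciprocity: 63 ≡ 3 and 69 ≡ 1 (mod 4), so (63/69) = +(69/63).
Reduce top mod 63: now compute (6/63).
Pull out 2: since 63 ≡ 7 (mod 8), (2/63) = +1.
Reciprocity: 3 ≡ 3 and 63 ≡ 3 (mod 4), so (3/63) = −(63/3).
Reduce top mod 3: now compute (0/3).
Top reduces to 0: gcd > 1, so the symbol is 0.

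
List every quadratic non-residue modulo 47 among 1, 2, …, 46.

Square k = 1,…,23 (k and 47−k give the same square):
1²=1, 2²=4, 3²=9, 4²=16, 5²=25, 6²=36, 7²≡2, 8²≡17, 9²≡34, 10²≡6, 11²≡27, 12²≡3, 13²≡28, 14²≡8, 15²≡37, 16²≡21, 17²≡7, 18²≡42, 19²≡32, 20²≡24, 21²≡18, 22²≡14, 23²≡12 (mod 47).
The residues are {1, 2, 3, 4, 6, 7, 8, 9, 12, 14, 16, 17, 18, 21, 24, 25, 27, 28, 32, 34, 36, 37, 42}; the non-residues are the remaining 23 nonzero classes.

5,10,11,13,15,19,20,22,23,26,29,30,31,33,35,38,39,40,41,43,44,45,46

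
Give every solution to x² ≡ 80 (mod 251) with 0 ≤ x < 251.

Since 251 ≡ 3 (mod 4), a square root of 80 is 80^((251+1)/4) = 80^63 mod 251.
Repeated squaring: 80^2≡125, 80^4≡63, 80^8≡204, 80^16≡201, 80^32≡241 (mod 251).
80^63 = 80^(32+16+8+4+2+1) ≡ 64 (mod 251).
Check: 64² = 4096 ≡ 80 (mod 251). The two roots are 64 and 187.

64, 187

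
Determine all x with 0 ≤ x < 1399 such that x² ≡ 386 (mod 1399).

475, 924

Since 1399 ≡ 3 (mod 4), a square root of 386 is 386^((1399+1)/4) = 386^350 mod 1399.
Repeated squaring: 386^2≡702, 386^4≡356, 386^8≡826, 386^16≡963, 386^32≡1231, 386^64≡244, 386^128≡778, 386^256≡916 (mod 1399).
386^350 = 386^(256+64+16+8+4+2) ≡ 475 (mod 1399).
Check: 475² = 225625 ≡ 386 (mod 1399). The two roots are 475 and 924.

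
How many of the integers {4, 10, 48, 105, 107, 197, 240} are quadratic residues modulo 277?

(4/277) = +1 → QR.
(10/277) = +1 → QR.
(48/277) = +1 → QR.
(105/277) = -1 → non-residue.
(107/277) = -1 → non-residue.
(197/277) = -1 → non-residue.
(240/277) = -1 → non-residue.
Total quadratic residues among the 7: 3.

3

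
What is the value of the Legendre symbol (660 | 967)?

Euler's criterion: (660/967) ≡ 660^483 (mod 967).
660^2 ≡ 450 (mod 967)
660^4 ≡ 397 (mod 967)
660^8 ≡ 955 (mod 967)
660^16 ≡ 144 (mod 967)
660^32 ≡ 429 (mod 967)
660^64 ≡ 311 (mod 967)
660^128 ≡ 21 (mod 967)
660^256 ≡ 441 (mod 967)
660^483 = 660^(256+128+64+32+2+1) ≡ 1 (mod 967).
Result is 1, so (660/967) = 1.

1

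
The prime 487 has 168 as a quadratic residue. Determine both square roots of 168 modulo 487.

46, 441

Since 487 ≡ 3 (mod 4), a square root of 168 is 168^((487+1)/4) = 168^122 mod 487.
Repeated squaring: 168^2≡465, 168^4≡484, 168^8≡9, 168^16≡81, 168^32≡230, 168^64≡304 (mod 487).
168^122 = 168^(64+32+16+8+2) ≡ 441 (mod 487).
Check: 441² = 194481 ≡ 168 (mod 487). The two roots are 46 and 441.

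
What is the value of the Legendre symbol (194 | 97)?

First reduce: 194 ≡ 0 (mod 97).
Top reduces to 0: gcd > 1, so the symbol is 0.

0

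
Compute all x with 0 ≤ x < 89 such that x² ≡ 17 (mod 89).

27, 62

89 ≡ 1 (mod 4), so we find a root by search.
Trying successive values, 27² = 729 ≡ 17 (mod 89). The other root is 89 − 27 = 62.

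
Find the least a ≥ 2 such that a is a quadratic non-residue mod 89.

3

(2/89) = +1, so 2 is a residue.
(3/89) = −1, so 3 is the smallest positive non-residue mod 89.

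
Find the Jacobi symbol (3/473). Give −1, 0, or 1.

Reciprocity: 3 ≡ 3 and 473 ≡ 1 (mod 4), so (3/473) = +(473/3).
Reduce top mod 3: now compute (2/3).
Pull out 2: since 3 ≡ 3 (mod 8), (2/3) = -1.
Reached (1/3) = 1. Collecting the sign flips along the way, the symbol is -1.

-1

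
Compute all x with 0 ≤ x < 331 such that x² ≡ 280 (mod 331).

131, 200

Since 331 ≡ 3 (mod 4), a square root of 280 is 280^((331+1)/4) = 280^83 mod 331.
Repeated squaring: 280^2≡284, 280^4≡223, 280^8≡79, 280^16≡283, 280^32≡318, 280^64≡169 (mod 331).
280^83 = 280^(64+16+2+1) ≡ 131 (mod 331).
Check: 131² = 17161 ≡ 280 (mod 331). The two roots are 131 and 200.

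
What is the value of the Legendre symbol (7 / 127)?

Euler's criterion: (7/127) ≡ 7^63 (mod 127).
7^2 ≡ 49 (mod 127)
7^4 ≡ 115 (mod 127)
7^8 ≡ 17 (mod 127)
7^16 ≡ 35 (mod 127)
7^32 ≡ 82 (mod 127)
7^63 = 7^(32+16+8+4+2+1) ≡ 126 (mod 127).
Result is 126 ≡ −1, so (7/127) = −1.

-1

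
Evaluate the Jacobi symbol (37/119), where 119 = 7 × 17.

Reciprocity: 37 ≡ 1 and 119 ≡ 3 (mod 4), so (37/119) = +(119/37).
Reduce top mod 37: now compute (8/37).
Pull out 2^3: since 37 ≡ 5 (mod 8), (2/37) = -1, so (2/37)^3 = -1.
Reached (1/37) = 1. Collecting the sign flips along the way, the symbol is -1.

-1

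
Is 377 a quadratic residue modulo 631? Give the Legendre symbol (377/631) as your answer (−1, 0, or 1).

-1

Reciprocity: 377 ≡ 1 and 631 ≡ 3 (mod 4), so (377/631) = +(631/377).
Reduce top mod 377: now compute (254/377).
Pull out 2: since 377 ≡ 1 (mod 8), (2/377) = +1.
Reciprocity: 127 ≡ 3 and 377 ≡ 1 (mod 4), so (127/377) = +(377/127).
Reduce top mod 127: now compute (123/127).
Reciprocity: 123 ≡ 3 and 127 ≡ 3 (mod 4), so (123/127) = −(127/123).
Reduce top mod 123: now compute (4/123).
Pull out 2^2: since 123 ≡ 3 (mod 8), (2/123) = -1, so (2/123)^2 = +1.
Reached (1/123) = 1. Collecting the sign flips along the way, the symbol is -1.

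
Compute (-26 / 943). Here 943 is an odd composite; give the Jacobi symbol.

1

First reduce: -26 ≡ 917 (mod 943).
Reciprocity: 917 ≡ 1 and 943 ≡ 3 (mod 4), so (917/943) = +(943/917).
Reduce top mod 917: now compute (26/917).
Pull out 2: since 917 ≡ 5 (mod 8), (2/917) = -1.
Reciprocity: 13 ≡ 1 and 917 ≡ 1 (mod 4), so (13/917) = +(917/13).
Reduce top mod 13: now compute (7/13).
Reciprocity: 7 ≡ 3 and 13 ≡ 1 (mod 4), so (7/13) = +(13/7).
Reduce top mod 7: now compute (6/7).
Pull out 2: since 7 ≡ 7 (mod 8), (2/7) = +1.
Reciprocity: 3 ≡ 3 and 7 ≡ 3 (mod 4), so (3/7) = −(7/3).
Reduce top mod 3: now compute (1/3).
Reached (1/3) = 1. Collecting the sign flips along the way, the symbol is +1.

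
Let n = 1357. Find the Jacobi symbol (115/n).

0

Reciprocity: 115 ≡ 3 and 1357 ≡ 1 (mod 4), so (115/1357) = +(1357/115).
Reduce top mod 115: now compute (92/115).
Pull out 2^2: since 115 ≡ 3 (mod 8), (2/115) = -1, so (2/115)^2 = +1.
Reciprocity: 23 ≡ 3 and 115 ≡ 3 (mod 4), so (23/115) = −(115/23).
Reduce top mod 23: now compute (0/23).
Top reduces to 0: gcd > 1, so the symbol is 0.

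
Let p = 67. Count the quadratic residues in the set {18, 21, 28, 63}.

1

(18/67) = -1 → non-residue.
(21/67) = +1 → QR.
(28/67) = -1 → non-residue.
(63/67) = -1 → non-residue.
Total quadratic residues among the 4: 1.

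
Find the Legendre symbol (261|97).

First reduce: 261 ≡ 67 (mod 97).
Reciprocity: 67 ≡ 3 and 97 ≡ 1 (mod 4), so (67/97) = +(97/67).
Reduce top mod 67: now compute (30/67).
Pull out 2: since 67 ≡ 3 (mod 8), (2/67) = -1.
Reciprocity: 15 ≡ 3 and 67 ≡ 3 (mod 4), so (15/67) = −(67/15).
Reduce top mod 15: now compute (7/15).
Reciprocity: 7 ≡ 3 and 15 ≡ 3 (mod 4), so (7/15) = −(15/7).
Reduce top mod 7: now compute (1/7).
Reached (1/7) = 1. Collecting the sign flips along the way, the symbol is -1.

-1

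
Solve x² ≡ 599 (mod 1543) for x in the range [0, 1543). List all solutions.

Since 1543 ≡ 3 (mod 4), a square root of 599 is 599^((1543+1)/4) = 599^386 mod 1543.
Repeated squaring: 599^2≡825, 599^4≡162, 599^8≡13, 599^16≡169, 599^32≡787, 599^64≡626, 599^128≡1497, 599^256≡573 (mod 1543).
599^386 = 599^(256+128+2) ≡ 149 (mod 1543).
Check: 149² = 22201 ≡ 599 (mod 1543). The two roots are 149 and 1394.

149, 1394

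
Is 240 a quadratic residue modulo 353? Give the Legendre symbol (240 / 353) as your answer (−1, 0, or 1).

Pull out 2^4: since 353 ≡ 1 (mod 8), (2/353) = +1, so (2/353)^4 = +1.
Reciprocity: 15 ≡ 3 and 353 ≡ 1 (mod 4), so (15/353) = +(353/15).
Reduce top mod 15: now compute (8/15).
Pull out 2^3: since 15 ≡ 7 (mod 8), (2/15) = +1, so (2/15)^3 = +1.
Reached (1/15) = 1. Collecting the sign flips along the way, the symbol is +1.

1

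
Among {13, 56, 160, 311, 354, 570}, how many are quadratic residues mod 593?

(13/593) = -1 → non-residue.
(56/593) = -1 → non-residue.
(160/593) = -1 → non-residue.
(311/593) = +1 → QR.
(354/593) = -1 → non-residue.
(570/593) = +1 → QR.
Total quadratic residues among the 6: 2.

2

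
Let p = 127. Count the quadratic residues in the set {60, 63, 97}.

1

(60/127) = +1 → QR.
(63/127) = -1 → non-residue.
(97/127) = -1 → non-residue.
Total quadratic residues among the 3: 1.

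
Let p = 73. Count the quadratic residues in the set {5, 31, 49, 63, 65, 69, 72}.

(5/73) = -1 → non-residue.
(31/73) = -1 → non-residue.
(49/73) = +1 → QR.
(63/73) = -1 → non-residue.
(65/73) = +1 → QR.
(69/73) = +1 → QR.
(72/73) = +1 → QR.
Total quadratic residues among the 7: 4.

4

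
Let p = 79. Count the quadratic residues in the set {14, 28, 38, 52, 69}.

(14/79) = -1 → non-residue.
(28/79) = -1 → non-residue.
(38/79) = +1 → QR.
(52/79) = +1 → QR.
(69/79) = -1 → non-residue.
Total quadratic residues among the 5: 2.

2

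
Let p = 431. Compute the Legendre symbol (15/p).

1

Euler's criterion: (15/431) ≡ 15^215 (mod 431).
15^2 ≡ 225 (mod 431)
15^4 ≡ 198 (mod 431)
15^8 ≡ 414 (mod 431)
15^16 ≡ 289 (mod 431)
15^32 ≡ 338 (mod 431)
15^64 ≡ 29 (mod 431)
15^128 ≡ 410 (mod 431)
15^215 = 15^(128+64+16+4+2+1) ≡ 1 (mod 431).
Result is 1, so (15/431) = 1.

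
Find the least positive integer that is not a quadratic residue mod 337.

(2/337) = +1, so 2 is a residue.
(3/337) = +1, so 3 is a residue.
(4/337) = +1, so 4 is a residue.
(5/337) = −1, so 5 is the smallest positive non-residue mod 337.

5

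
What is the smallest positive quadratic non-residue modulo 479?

13

(2/479) = +1, so 2 is a residue.
(3/479) = +1, so 3 is a residue.
(4/479) = +1, so 4 is a residue.
(5/479) = +1, so 5 is a residue.
(6/479) = +1, so 6 is a residue.
(7/479) = +1, so 7 is a residue.
(8/479) = +1, so 8 is a residue.
(9/479) = +1, so 9 is a residue.
(10/479) = +1, so 10 is a residue.
(11/479) = +1, so 11 is a residue.
(12/479) = +1, so 12 is a residue.
(13/479) = −1, so 13 is the smallest positive non-residue mod 479.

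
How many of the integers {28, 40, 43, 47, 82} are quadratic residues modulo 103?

2

(28/103) = +1 → QR.
(40/103) = -1 → non-residue.
(43/103) = -1 → non-residue.
(47/103) = -1 → non-residue.
(82/103) = +1 → QR.
Total quadratic residues among the 5: 2.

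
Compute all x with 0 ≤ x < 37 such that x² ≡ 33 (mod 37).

37 ≡ 1 (mod 4), so we find a root by search.
Trying successive values, 12² = 144 ≡ 33 (mod 37). The other root is 37 − 12 = 25.

12, 25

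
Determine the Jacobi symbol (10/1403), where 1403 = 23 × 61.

Pull out 2: since 1403 ≡ 3 (mod 8), (2/1403) = -1.
Reciprocity: 5 ≡ 1 and 1403 ≡ 3 (mod 4), so (5/1403) = +(1403/5).
Reduce top mod 5: now compute (3/5).
Reciprocity: 3 ≡ 3 and 5 ≡ 1 (mod 4), so (3/5) = +(5/3).
Reduce top mod 3: now compute (2/3).
Pull out 2: since 3 ≡ 3 (mod 8), (2/3) = -1.
Reached (1/3) = 1. Collecting the sign flips along the way, the symbol is +1.

1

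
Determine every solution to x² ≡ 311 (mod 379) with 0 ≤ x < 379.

93, 286

Since 379 ≡ 3 (mod 4), a square root of 311 is 311^((379+1)/4) = 311^95 mod 379.
Repeated squaring: 311^2≡76, 311^4≡91, 311^8≡322, 311^16≡217, 311^32≡93, 311^64≡311 (mod 379).
311^95 = 311^(64+16+8+4+2+1) ≡ 93 (mod 379).
Check: 93² = 8649 ≡ 311 (mod 379). The two roots are 93 and 286.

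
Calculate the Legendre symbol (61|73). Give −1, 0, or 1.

Euler's criterion: (61/73) ≡ 61^36 (mod 73).
61^2 ≡ 71 (mod 73)
61^4 ≡ 4 (mod 73)
61^8 ≡ 16 (mod 73)
61^16 ≡ 37 (mod 73)
61^32 ≡ 55 (mod 73)
61^36 = 61^(32+4) ≡ 1 (mod 73).
Result is 1, so (61/73) = 1.

1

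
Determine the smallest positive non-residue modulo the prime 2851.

(2/2851) = −1, so 2 is the smallest positive non-residue mod 2851.

2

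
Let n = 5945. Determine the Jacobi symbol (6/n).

-1

Pull out 2: since 5945 ≡ 1 (mod 8), (2/5945) = +1.
Reciprocity: 3 ≡ 3 and 5945 ≡ 1 (mod 4), so (3/5945) = +(5945/3).
Reduce top mod 3: now compute (2/3).
Pull out 2: since 3 ≡ 3 (mod 8), (2/3) = -1.
Reached (1/3) = 1. Collecting the sign flips along the way, the symbol is -1.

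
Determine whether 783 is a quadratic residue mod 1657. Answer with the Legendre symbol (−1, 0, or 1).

1

Reciprocity: 783 ≡ 3 and 1657 ≡ 1 (mod 4), so (783/1657) = +(1657/783).
Reduce top mod 783: now compute (91/783).
Reciprocity: 91 ≡ 3 and 783 ≡ 3 (mod 4), so (91/783) = −(783/91).
Reduce top mod 91: now compute (55/91).
Reciprocity: 55 ≡ 3 and 91 ≡ 3 (mod 4), so (55/91) = −(91/55).
Reduce top mod 55: now compute (36/55).
Pull out 2^2: since 55 ≡ 7 (mod 8), (2/55) = +1, so (2/55)^2 = +1.
Reciprocity: 9 ≡ 1 and 55 ≡ 3 (mod 4), so (9/55) = +(55/9).
Reduce top mod 9: now compute (1/9).
Reached (1/9) = 1. Collecting the sign flips along the way, the symbol is +1.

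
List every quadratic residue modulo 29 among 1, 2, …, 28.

Square k = 1,…,14 (k and 29−k give the same square):
1²=1, 2²=4, 3²=9, 4²=16, 5²=25, 6²≡7, 7²≡20, 8²≡6, 9²≡23, 10²≡13, 11²≡5, 12²≡28, 13²≡24, 14²≡22 (mod 29).
So the quadratic residues mod 29 are {1, 4, 5, 6, 7, 9, 13, 16, 20, 22, 23, 24, 25, 28}.

1 4 5 6 7 9 13 16 20 22 23 24 25 28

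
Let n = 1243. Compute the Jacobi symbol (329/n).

Reciprocity: 329 ≡ 1 and 1243 ≡ 3 (mod 4), so (329/1243) = +(1243/329).
Reduce top mod 329: now compute (256/329).
Pull out 2^8: since 329 ≡ 1 (mod 8), (2/329) = +1, so (2/329)^8 = +1.
Reached (1/329) = 1. Collecting the sign flips along the way, the symbol is +1.

1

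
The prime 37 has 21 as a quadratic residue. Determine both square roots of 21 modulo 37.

37 ≡ 1 (mod 4), so we find a root by search.
Trying successive values, 13² = 169 ≡ 21 (mod 37). The other root is 37 − 13 = 24.

13, 24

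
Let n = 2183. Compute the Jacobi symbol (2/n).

1

Pull out 2: since 2183 ≡ 7 (mod 8), (2/2183) = +1.
Reached (1/2183) = 1. Collecting the sign flips along the way, the symbol is +1.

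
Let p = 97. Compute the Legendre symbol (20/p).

Euler's criterion: (20/97) ≡ 20^48 (mod 97).
20^2 ≡ 12 (mod 97)
20^4 ≡ 47 (mod 97)
20^8 ≡ 75 (mod 97)
20^16 ≡ 96 (mod 97)
20^32 ≡ 1 (mod 97)
20^48 = 20^(32+16) ≡ 96 (mod 97).
Result is 96 ≡ −1, so (20/97) = −1.

-1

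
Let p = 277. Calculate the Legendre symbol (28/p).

1

Euler's criterion: (28/277) ≡ 28^138 (mod 277).
28^2 ≡ 230 (mod 277)
28^4 ≡ 270 (mod 277)
28^8 ≡ 49 (mod 277)
28^16 ≡ 185 (mod 277)
28^32 ≡ 154 (mod 277)
28^64 ≡ 171 (mod 277)
28^128 ≡ 156 (mod 277)
28^138 = 28^(128+8+2) ≡ 1 (mod 277).
Result is 1, so (28/277) = 1.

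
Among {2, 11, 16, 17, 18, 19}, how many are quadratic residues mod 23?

(2/23) = +1 → QR.
(11/23) = -1 → non-residue.
(16/23) = +1 → QR.
(17/23) = -1 → non-residue.
(18/23) = +1 → QR.
(19/23) = -1 → non-residue.
Total quadratic residues among the 6: 3.

3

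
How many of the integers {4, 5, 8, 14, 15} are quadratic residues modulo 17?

(4/17) = +1 → QR.
(5/17) = -1 → non-residue.
(8/17) = +1 → QR.
(14/17) = -1 → non-residue.
(15/17) = +1 → QR.
Total quadratic residues among the 5: 3.

3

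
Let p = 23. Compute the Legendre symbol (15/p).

Euler's criterion: (15/23) ≡ 15^11 (mod 23).
15^2 ≡ 18 (mod 23)
15^4 ≡ 2 (mod 23)
15^8 ≡ 4 (mod 23)
15^11 = 15^(8+2+1) ≡ 22 (mod 23).
Result is 22 ≡ −1, so (15/23) = −1.

-1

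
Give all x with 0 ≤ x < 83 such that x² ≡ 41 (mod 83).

37, 46

Since 83 ≡ 3 (mod 4), a square root of 41 is 41^((83+1)/4) = 41^21 mod 83.
Repeated squaring: 41^2≡21, 41^4≡26, 41^8≡12, 41^16≡61 (mod 83).
41^21 = 41^(16+4+1) ≡ 37 (mod 83).
Check: 37² = 1369 ≡ 41 (mod 83). The two roots are 37 and 46.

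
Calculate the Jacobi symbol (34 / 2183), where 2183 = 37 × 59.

Pull out 2: since 2183 ≡ 7 (mod 8), (2/2183) = +1.
Reciprocity: 17 ≡ 1 and 2183 ≡ 3 (mod 4), so (17/2183) = +(2183/17).
Reduce top mod 17: now compute (7/17).
Reciprocity: 7 ≡ 3 and 17 ≡ 1 (mod 4), so (7/17) = +(17/7).
Reduce top mod 7: now compute (3/7).
Reciprocity: 3 ≡ 3 and 7 ≡ 3 (mod 4), so (3/7) = −(7/3).
Reduce top mod 3: now compute (1/3).
Reached (1/3) = 1. Collecting the sign flips along the way, the symbol is -1.

-1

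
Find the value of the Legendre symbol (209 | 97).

-1

First reduce: 209 ≡ 15 (mod 97).
Reciprocity: 15 ≡ 3 and 97 ≡ 1 (mod 4), so (15/97) = +(97/15).
Reduce top mod 15: now compute (7/15).
Reciprocity: 7 ≡ 3 and 15 ≡ 3 (mod 4), so (7/15) = −(15/7).
Reduce top mod 7: now compute (1/7).
Reached (1/7) = 1. Collecting the sign flips along the way, the symbol is -1.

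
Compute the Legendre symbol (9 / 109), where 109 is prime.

Reciprocity: 9 ≡ 1 and 109 ≡ 1 (mod 4), so (9/109) = +(109/9).
Reduce top mod 9: now compute (1/9).
Reached (1/9) = 1. Collecting the sign flips along the way, the symbol is +1.

1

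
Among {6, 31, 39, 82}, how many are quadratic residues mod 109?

2

(6/109) = -1 → non-residue.
(31/109) = +1 → QR.
(39/109) = -1 → non-residue.
(82/109) = +1 → QR.
Total quadratic residues among the 4: 2.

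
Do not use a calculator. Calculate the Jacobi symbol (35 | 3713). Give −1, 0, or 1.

Reciprocity: 35 ≡ 3 and 3713 ≡ 1 (mod 4), so (35/3713) = +(3713/35).
Reduce top mod 35: now compute (3/35).
Reciprocity: 3 ≡ 3 and 35 ≡ 3 (mod 4), so (3/35) = −(35/3).
Reduce top mod 3: now compute (2/3).
Pull out 2: since 3 ≡ 3 (mod 8), (2/3) = -1.
Reached (1/3) = 1. Collecting the sign flips along the way, the symbol is +1.

1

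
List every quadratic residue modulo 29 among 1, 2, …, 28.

1 4 5 6 7 9 13 16 20 22 23 24 25 28

Square k = 1,…,14 (k and 29−k give the same square):
1²=1, 2²=4, 3²=9, 4²=16, 5²=25, 6²≡7, 7²≡20, 8²≡6, 9²≡23, 10²≡13, 11²≡5, 12²≡28, 13²≡24, 14²≡22 (mod 29).
So the quadratic residues mod 29 are {1, 4, 5, 6, 7, 9, 13, 16, 20, 22, 23, 24, 25, 28}.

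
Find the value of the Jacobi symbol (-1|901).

1

First reduce: -1 ≡ 900 (mod 901).
Pull out 2^2: since 901 ≡ 5 (mod 8), (2/901) = -1, so (2/901)^2 = +1.
Reciprocity: 225 ≡ 1 and 901 ≡ 1 (mod 4), so (225/901) = +(901/225).
Reduce top mod 225: now compute (1/225).
Reached (1/225) = 1. Collecting the sign flips along the way, the symbol is +1.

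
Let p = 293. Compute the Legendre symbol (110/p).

Euler's criterion: (110/293) ≡ 110^146 (mod 293).
110^2 ≡ 87 (mod 293)
110^4 ≡ 244 (mod 293)
110^8 ≡ 57 (mod 293)
110^16 ≡ 26 (mod 293)
110^32 ≡ 90 (mod 293)
110^64 ≡ 189 (mod 293)
110^128 ≡ 268 (mod 293)
110^146 = 110^(128+16+2) ≡ 292 (mod 293).
Result is 292 ≡ −1, so (110/293) = −1.

-1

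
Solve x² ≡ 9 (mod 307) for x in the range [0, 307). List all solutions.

3, 304

Since 307 ≡ 3 (mod 4), a square root of 9 is 9^((307+1)/4) = 9^77 mod 307.
Repeated squaring: 9^2≡81, 9^4≡114, 9^8≡102, 9^16≡273, 9^32≡235, 9^64≡272 (mod 307).
9^77 = 9^(64+8+4+1) ≡ 304 (mod 307).
Check: 304² = 92416 ≡ 9 (mod 307). The two roots are 3 and 304.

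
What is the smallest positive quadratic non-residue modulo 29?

2

(2/29) = −1, so 2 is the smallest positive non-residue mod 29.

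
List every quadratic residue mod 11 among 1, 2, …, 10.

1, 3, 4, 5, 9

Square k = 1,…,5 (k and 11−k give the same square):
1²=1, 2²=4, 3²=9, 4²≡5, 5²≡3 (mod 11).
So the quadratic residues mod 11 are {1, 3, 4, 5, 9}.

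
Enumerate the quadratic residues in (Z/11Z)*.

Square k = 1,…,5 (k and 11−k give the same square):
1²=1, 2²=4, 3²=9, 4²≡5, 5²≡3 (mod 11).
So the quadratic residues mod 11 are {1, 3, 4, 5, 9}.

1, 3, 4, 5, 9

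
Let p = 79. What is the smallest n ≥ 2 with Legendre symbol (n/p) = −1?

(2/79) = +1, so 2 is a residue.
(3/79) = −1, so 3 is the smallest positive non-residue mod 79.

3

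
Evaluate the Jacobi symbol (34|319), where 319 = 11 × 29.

1

Pull out 2: since 319 ≡ 7 (mod 8), (2/319) = +1.
Reciprocity: 17 ≡ 1 and 319 ≡ 3 (mod 4), so (17/319) = +(319/17).
Reduce top mod 17: now compute (13/17).
Reciprocity: 13 ≡ 1 and 17 ≡ 1 (mod 4), so (13/17) = +(17/13).
Reduce top mod 13: now compute (4/13).
Pull out 2^2: since 13 ≡ 5 (mod 8), (2/13) = -1, so (2/13)^2 = +1.
Reached (1/13) = 1. Collecting the sign flips along the way, the symbol is +1.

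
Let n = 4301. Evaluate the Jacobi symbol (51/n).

0

Reciprocity: 51 ≡ 3 and 4301 ≡ 1 (mod 4), so (51/4301) = +(4301/51).
Reduce top mod 51: now compute (17/51).
Reciprocity: 17 ≡ 1 and 51 ≡ 3 (mod 4), so (17/51) = +(51/17).
Reduce top mod 17: now compute (0/17).
Top reduces to 0: gcd > 1, so the symbol is 0.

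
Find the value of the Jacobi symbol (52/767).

Pull out 2^2: since 767 ≡ 7 (mod 8), (2/767) = +1, so (2/767)^2 = +1.
Reciprocity: 13 ≡ 1 and 767 ≡ 3 (mod 4), so (13/767) = +(767/13).
Reduce top mod 13: now compute (0/13).
Top reduces to 0: gcd > 1, so the symbol is 0.

0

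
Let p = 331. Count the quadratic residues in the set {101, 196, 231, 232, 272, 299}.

(101/331) = -1 → non-residue.
(196/331) = +1 → QR.
(231/331) = -1 → non-residue.
(232/331) = +1 → QR.
(272/331) = +1 → QR.
(299/331) = +1 → QR.
Total quadratic residues among the 6: 4.

4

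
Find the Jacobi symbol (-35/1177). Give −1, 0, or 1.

First reduce: -35 ≡ 1142 (mod 1177).
Pull out 2: since 1177 ≡ 1 (mod 8), (2/1177) = +1.
Reciprocity: 571 ≡ 3 and 1177 ≡ 1 (mod 4), so (571/1177) = +(1177/571).
Reduce top mod 571: now compute (35/571).
Reciprocity: 35 ≡ 3 and 571 ≡ 3 (mod 4), so (35/571) = −(571/35).
Reduce top mod 35: now compute (11/35).
Reciprocity: 11 ≡ 3 and 35 ≡ 3 (mod 4), so (11/35) = −(35/11).
Reduce top mod 11: now compute (2/11).
Pull out 2: since 11 ≡ 3 (mod 8), (2/11) = -1.
Reached (1/11) = 1. Collecting the sign flips along the way, the symbol is -1.

-1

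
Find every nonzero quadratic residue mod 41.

Square k = 1,…,20 (k and 41−k give the same square):
1²=1, 2²=4, 3²=9, 4²=16, 5²=25, 6²=36, 7²≡8, 8²≡23, 9²≡40, 10²≡18, 11²≡39, 12²≡21, 13²≡5, 14²≡32, 15²≡20, 16²≡10, 17²≡2, 18²≡37, 19²≡33, 20²≡31 (mod 41).
So the quadratic residues mod 41 are {1, 2, 4, 5, 8, 9, 10, 16, 18, 20, 21, 23, 25, 31, 32, 33, 36, 37, 39, 40}.

1 2 4 5 8 9 10 16 18 20 21 23 25 31 32 33 36 37 39 40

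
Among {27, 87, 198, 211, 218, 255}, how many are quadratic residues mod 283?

(27/283) = -1 → non-residue.
(87/283) = -1 → non-residue.
(198/283) = -1 → non-residue.
(211/283) = +1 → QR.
(218/283) = +1 → QR.
(255/283) = -1 → non-residue.
Total quadratic residues among the 6: 2.

2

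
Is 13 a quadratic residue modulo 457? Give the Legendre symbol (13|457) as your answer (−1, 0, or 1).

-1

Reciprocity: 13 ≡ 1 and 457 ≡ 1 (mod 4), so (13/457) = +(457/13).
Reduce top mod 13: now compute (2/13).
Pull out 2: since 13 ≡ 5 (mod 8), (2/13) = -1.
Reached (1/13) = 1. Collecting the sign flips along the way, the symbol is -1.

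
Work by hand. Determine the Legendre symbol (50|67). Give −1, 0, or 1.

Euler's criterion: (50/67) ≡ 50^33 (mod 67).
50^2 ≡ 21 (mod 67)
50^4 ≡ 39 (mod 67)
50^8 ≡ 47 (mod 67)
50^16 ≡ 65 (mod 67)
50^32 ≡ 4 (mod 67)
50^33 = 50^(32+1) ≡ 66 (mod 67).
Result is 66 ≡ −1, so (50/67) = −1.

-1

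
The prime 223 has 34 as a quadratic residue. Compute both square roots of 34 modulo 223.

82, 141

Since 223 ≡ 3 (mod 4), a square root of 34 is 34^((223+1)/4) = 34^56 mod 223.
Repeated squaring: 34^2≡41, 34^4≡120, 34^8≡128, 34^16≡105, 34^32≡98 (mod 223).
34^56 = 34^(32+16+8) ≡ 82 (mod 223).
Check: 82² = 6724 ≡ 34 (mod 223). The two roots are 82 and 141.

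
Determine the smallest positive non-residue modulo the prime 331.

2

(2/331) = −1, so 2 is the smallest positive non-residue mod 331.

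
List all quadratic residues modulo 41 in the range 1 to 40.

Square k = 1,…,20 (k and 41−k give the same square):
1²=1, 2²=4, 3²=9, 4²=16, 5²=25, 6²=36, 7²≡8, 8²≡23, 9²≡40, 10²≡18, 11²≡39, 12²≡21, 13²≡5, 14²≡32, 15²≡20, 16²≡10, 17²≡2, 18²≡37, 19²≡33, 20²≡31 (mod 41).
So the quadratic residues mod 41 are {1, 2, 4, 5, 8, 9, 10, 16, 18, 20, 21, 23, 25, 31, 32, 33, 36, 37, 39, 40}.

1 2 4 5 8 9 10 16 18 20 21 23 25 31 32 33 36 37 39 40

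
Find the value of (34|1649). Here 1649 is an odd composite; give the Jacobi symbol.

Pull out 2: since 1649 ≡ 1 (mod 8), (2/1649) = +1.
Reciprocity: 17 ≡ 1 and 1649 ≡ 1 (mod 4), so (17/1649) = +(1649/17).
Reduce top mod 17: now compute (0/17).
Top reduces to 0: gcd > 1, so the symbol is 0.

0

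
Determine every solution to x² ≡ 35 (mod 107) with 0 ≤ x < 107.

28, 79

Since 107 ≡ 3 (mod 4), a square root of 35 is 35^((107+1)/4) = 35^27 mod 107.
Repeated squaring: 35^2≡48, 35^4≡57, 35^8≡39, 35^16≡23 (mod 107).
35^27 = 35^(16+8+2+1) ≡ 79 (mod 107).
Check: 79² = 6241 ≡ 35 (mod 107). The two roots are 28 and 79.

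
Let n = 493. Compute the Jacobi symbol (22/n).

-1

Pull out 2: since 493 ≡ 5 (mod 8), (2/493) = -1.
Reciprocity: 11 ≡ 3 and 493 ≡ 1 (mod 4), so (11/493) = +(493/11).
Reduce top mod 11: now compute (9/11).
Reciprocity: 9 ≡ 1 and 11 ≡ 3 (mod 4), so (9/11) = +(11/9).
Reduce top mod 9: now compute (2/9).
Pull out 2: since 9 ≡ 1 (mod 8), (2/9) = +1.
Reached (1/9) = 1. Collecting the sign flips along the way, the symbol is -1.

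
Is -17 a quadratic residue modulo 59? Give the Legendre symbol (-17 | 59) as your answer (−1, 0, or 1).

First reduce: -17 ≡ 42 (mod 59).
Pull out 2: since 59 ≡ 3 (mod 8), (2/59) = -1.
Reciprocity: 21 ≡ 1 and 59 ≡ 3 (mod 4), so (21/59) = +(59/21).
Reduce top mod 21: now compute (17/21).
Reciprocity: 17 ≡ 1 and 21 ≡ 1 (mod 4), so (17/21) = +(21/17).
Reduce top mod 17: now compute (4/17).
Pull out 2^2: since 17 ≡ 1 (mod 8), (2/17) = +1, so (2/17)^2 = +1.
Reached (1/17) = 1. Collecting the sign flips along the way, the symbol is -1.

-1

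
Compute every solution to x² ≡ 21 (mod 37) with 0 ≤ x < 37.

13, 24

37 ≡ 1 (mod 4), so we find a root by search.
Trying successive values, 13² = 169 ≡ 21 (mod 37). The other root is 37 − 13 = 24.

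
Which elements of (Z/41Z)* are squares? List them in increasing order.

Square k = 1,…,20 (k and 41−k give the same square):
1²=1, 2²=4, 3²=9, 4²=16, 5²=25, 6²=36, 7²≡8, 8²≡23, 9²≡40, 10²≡18, 11²≡39, 12²≡21, 13²≡5, 14²≡32, 15²≡20, 16²≡10, 17²≡2, 18²≡37, 19²≡33, 20²≡31 (mod 41).
So the quadratic residues mod 41 are {1, 2, 4, 5, 8, 9, 10, 16, 18, 20, 21, 23, 25, 31, 32, 33, 36, 37, 39, 40}.

1, 2, 4, 5, 8, 9, 10, 16, 18, 20, 21, 23, 25, 31, 32, 33, 36, 37, 39, 40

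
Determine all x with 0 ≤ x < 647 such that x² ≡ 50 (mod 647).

180, 467

Since 647 ≡ 3 (mod 4), a square root of 50 is 50^((647+1)/4) = 50^162 mod 647.
Repeated squaring: 50^2≡559, 50^4≡627, 50^8≡400, 50^16≡191, 50^32≡249, 50^64≡536, 50^128≡28 (mod 647).
50^162 = 50^(128+32+2) ≡ 467 (mod 647).
Check: 467² = 218089 ≡ 50 (mod 647). The two roots are 180 and 467.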